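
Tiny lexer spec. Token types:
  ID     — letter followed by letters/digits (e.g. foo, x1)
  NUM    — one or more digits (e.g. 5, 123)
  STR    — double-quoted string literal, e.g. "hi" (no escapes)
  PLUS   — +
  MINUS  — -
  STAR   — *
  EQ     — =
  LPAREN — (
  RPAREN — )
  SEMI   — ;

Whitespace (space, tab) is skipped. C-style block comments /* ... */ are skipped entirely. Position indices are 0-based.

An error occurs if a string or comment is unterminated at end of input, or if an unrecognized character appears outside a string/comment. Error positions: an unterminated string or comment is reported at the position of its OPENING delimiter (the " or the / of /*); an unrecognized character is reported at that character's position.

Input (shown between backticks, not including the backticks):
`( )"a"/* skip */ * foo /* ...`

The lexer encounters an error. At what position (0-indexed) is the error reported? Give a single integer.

Answer: 23

Derivation:
pos=0: emit LPAREN '('
pos=2: emit RPAREN ')'
pos=3: enter STRING mode
pos=3: emit STR "a" (now at pos=6)
pos=6: enter COMMENT mode (saw '/*')
exit COMMENT mode (now at pos=16)
pos=17: emit STAR '*'
pos=19: emit ID 'foo' (now at pos=22)
pos=23: enter COMMENT mode (saw '/*')
pos=23: ERROR — unterminated comment (reached EOF)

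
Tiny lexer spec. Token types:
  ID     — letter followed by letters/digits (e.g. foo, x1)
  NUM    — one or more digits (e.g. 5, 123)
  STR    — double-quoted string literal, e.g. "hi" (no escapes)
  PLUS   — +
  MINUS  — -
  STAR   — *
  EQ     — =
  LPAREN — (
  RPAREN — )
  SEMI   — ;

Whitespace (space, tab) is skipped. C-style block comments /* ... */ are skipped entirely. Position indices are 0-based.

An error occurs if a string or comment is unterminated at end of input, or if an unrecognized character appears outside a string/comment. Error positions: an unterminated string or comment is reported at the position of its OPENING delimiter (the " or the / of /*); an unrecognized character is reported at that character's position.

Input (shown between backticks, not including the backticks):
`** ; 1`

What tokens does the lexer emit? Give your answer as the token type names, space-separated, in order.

pos=0: emit STAR '*'
pos=1: emit STAR '*'
pos=3: emit SEMI ';'
pos=5: emit NUM '1' (now at pos=6)
DONE. 4 tokens: [STAR, STAR, SEMI, NUM]

Answer: STAR STAR SEMI NUM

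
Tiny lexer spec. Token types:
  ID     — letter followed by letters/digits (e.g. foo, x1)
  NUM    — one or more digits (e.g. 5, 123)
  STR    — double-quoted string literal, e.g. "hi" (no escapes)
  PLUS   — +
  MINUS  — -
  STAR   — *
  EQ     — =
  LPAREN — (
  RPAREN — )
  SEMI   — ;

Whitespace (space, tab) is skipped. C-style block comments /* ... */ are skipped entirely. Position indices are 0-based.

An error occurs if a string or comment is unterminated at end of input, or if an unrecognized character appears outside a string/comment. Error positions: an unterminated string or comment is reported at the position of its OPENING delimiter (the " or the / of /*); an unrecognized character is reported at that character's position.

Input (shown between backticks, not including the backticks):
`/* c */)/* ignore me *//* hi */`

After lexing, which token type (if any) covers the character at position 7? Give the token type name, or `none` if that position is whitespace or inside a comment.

pos=0: enter COMMENT mode (saw '/*')
exit COMMENT mode (now at pos=7)
pos=7: emit RPAREN ')'
pos=8: enter COMMENT mode (saw '/*')
exit COMMENT mode (now at pos=23)
pos=23: enter COMMENT mode (saw '/*')
exit COMMENT mode (now at pos=31)
DONE. 1 tokens: [RPAREN]
Position 7: char is ')' -> RPAREN

Answer: RPAREN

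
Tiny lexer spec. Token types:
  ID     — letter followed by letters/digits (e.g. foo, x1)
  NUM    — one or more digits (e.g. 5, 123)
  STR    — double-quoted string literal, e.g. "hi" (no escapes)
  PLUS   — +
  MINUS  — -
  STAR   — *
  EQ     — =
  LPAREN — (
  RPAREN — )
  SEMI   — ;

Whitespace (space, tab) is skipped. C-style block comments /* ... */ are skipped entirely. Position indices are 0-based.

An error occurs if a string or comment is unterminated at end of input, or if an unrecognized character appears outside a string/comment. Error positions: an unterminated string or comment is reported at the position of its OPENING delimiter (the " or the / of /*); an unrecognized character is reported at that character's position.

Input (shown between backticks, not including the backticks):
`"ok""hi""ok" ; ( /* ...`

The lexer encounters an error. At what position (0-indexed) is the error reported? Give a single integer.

pos=0: enter STRING mode
pos=0: emit STR "ok" (now at pos=4)
pos=4: enter STRING mode
pos=4: emit STR "hi" (now at pos=8)
pos=8: enter STRING mode
pos=8: emit STR "ok" (now at pos=12)
pos=13: emit SEMI ';'
pos=15: emit LPAREN '('
pos=17: enter COMMENT mode (saw '/*')
pos=17: ERROR — unterminated comment (reached EOF)

Answer: 17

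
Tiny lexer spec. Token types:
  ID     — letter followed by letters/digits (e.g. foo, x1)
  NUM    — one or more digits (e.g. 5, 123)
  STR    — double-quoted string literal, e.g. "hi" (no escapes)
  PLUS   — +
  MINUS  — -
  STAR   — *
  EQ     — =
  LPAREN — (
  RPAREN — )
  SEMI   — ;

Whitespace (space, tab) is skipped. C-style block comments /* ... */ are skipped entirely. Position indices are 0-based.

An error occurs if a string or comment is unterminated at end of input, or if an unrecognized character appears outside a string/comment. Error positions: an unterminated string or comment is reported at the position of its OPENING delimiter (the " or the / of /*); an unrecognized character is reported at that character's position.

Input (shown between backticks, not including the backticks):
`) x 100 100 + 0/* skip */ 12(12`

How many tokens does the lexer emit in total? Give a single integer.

Answer: 9

Derivation:
pos=0: emit RPAREN ')'
pos=2: emit ID 'x' (now at pos=3)
pos=4: emit NUM '100' (now at pos=7)
pos=8: emit NUM '100' (now at pos=11)
pos=12: emit PLUS '+'
pos=14: emit NUM '0' (now at pos=15)
pos=15: enter COMMENT mode (saw '/*')
exit COMMENT mode (now at pos=25)
pos=26: emit NUM '12' (now at pos=28)
pos=28: emit LPAREN '('
pos=29: emit NUM '12' (now at pos=31)
DONE. 9 tokens: [RPAREN, ID, NUM, NUM, PLUS, NUM, NUM, LPAREN, NUM]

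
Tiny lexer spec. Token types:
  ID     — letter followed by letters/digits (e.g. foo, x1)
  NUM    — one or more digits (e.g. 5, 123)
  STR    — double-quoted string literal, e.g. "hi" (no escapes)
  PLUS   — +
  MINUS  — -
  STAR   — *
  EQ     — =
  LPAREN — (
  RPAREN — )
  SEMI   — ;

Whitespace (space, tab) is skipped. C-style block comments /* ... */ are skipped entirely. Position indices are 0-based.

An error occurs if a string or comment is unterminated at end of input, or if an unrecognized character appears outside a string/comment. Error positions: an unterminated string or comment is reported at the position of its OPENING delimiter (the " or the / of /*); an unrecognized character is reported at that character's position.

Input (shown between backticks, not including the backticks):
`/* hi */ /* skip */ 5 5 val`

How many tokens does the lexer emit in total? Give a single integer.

pos=0: enter COMMENT mode (saw '/*')
exit COMMENT mode (now at pos=8)
pos=9: enter COMMENT mode (saw '/*')
exit COMMENT mode (now at pos=19)
pos=20: emit NUM '5' (now at pos=21)
pos=22: emit NUM '5' (now at pos=23)
pos=24: emit ID 'val' (now at pos=27)
DONE. 3 tokens: [NUM, NUM, ID]

Answer: 3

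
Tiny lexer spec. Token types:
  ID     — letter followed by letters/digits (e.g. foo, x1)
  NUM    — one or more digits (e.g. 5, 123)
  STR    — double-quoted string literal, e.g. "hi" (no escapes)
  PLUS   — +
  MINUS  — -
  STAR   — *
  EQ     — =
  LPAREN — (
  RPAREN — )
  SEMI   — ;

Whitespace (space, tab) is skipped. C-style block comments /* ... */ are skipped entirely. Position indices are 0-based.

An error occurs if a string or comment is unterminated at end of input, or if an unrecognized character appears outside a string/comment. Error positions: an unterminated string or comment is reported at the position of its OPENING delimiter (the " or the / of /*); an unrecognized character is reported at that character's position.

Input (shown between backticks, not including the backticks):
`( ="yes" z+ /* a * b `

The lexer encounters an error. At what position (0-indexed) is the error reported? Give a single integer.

Answer: 12

Derivation:
pos=0: emit LPAREN '('
pos=2: emit EQ '='
pos=3: enter STRING mode
pos=3: emit STR "yes" (now at pos=8)
pos=9: emit ID 'z' (now at pos=10)
pos=10: emit PLUS '+'
pos=12: enter COMMENT mode (saw '/*')
pos=12: ERROR — unterminated comment (reached EOF)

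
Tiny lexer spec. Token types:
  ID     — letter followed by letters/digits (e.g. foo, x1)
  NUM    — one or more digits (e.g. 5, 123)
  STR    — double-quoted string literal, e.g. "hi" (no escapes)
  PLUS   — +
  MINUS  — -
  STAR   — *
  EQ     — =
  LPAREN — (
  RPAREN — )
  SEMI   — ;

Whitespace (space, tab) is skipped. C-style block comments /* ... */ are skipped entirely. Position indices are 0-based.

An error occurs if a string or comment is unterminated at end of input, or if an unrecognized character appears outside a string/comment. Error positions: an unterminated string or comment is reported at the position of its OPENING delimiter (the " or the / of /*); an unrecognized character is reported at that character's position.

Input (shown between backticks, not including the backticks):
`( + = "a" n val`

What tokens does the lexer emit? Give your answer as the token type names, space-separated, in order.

Answer: LPAREN PLUS EQ STR ID ID

Derivation:
pos=0: emit LPAREN '('
pos=2: emit PLUS '+'
pos=4: emit EQ '='
pos=6: enter STRING mode
pos=6: emit STR "a" (now at pos=9)
pos=10: emit ID 'n' (now at pos=11)
pos=12: emit ID 'val' (now at pos=15)
DONE. 6 tokens: [LPAREN, PLUS, EQ, STR, ID, ID]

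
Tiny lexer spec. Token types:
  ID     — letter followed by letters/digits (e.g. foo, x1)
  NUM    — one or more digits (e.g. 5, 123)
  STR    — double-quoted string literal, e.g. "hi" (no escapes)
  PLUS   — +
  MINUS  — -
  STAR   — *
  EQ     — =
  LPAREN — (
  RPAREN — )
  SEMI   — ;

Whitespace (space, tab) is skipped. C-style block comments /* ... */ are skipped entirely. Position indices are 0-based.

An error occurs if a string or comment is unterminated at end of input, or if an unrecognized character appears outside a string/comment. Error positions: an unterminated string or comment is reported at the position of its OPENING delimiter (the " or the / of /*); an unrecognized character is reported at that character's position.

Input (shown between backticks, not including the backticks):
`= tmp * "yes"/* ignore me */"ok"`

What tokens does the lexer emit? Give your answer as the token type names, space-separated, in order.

pos=0: emit EQ '='
pos=2: emit ID 'tmp' (now at pos=5)
pos=6: emit STAR '*'
pos=8: enter STRING mode
pos=8: emit STR "yes" (now at pos=13)
pos=13: enter COMMENT mode (saw '/*')
exit COMMENT mode (now at pos=28)
pos=28: enter STRING mode
pos=28: emit STR "ok" (now at pos=32)
DONE. 5 tokens: [EQ, ID, STAR, STR, STR]

Answer: EQ ID STAR STR STR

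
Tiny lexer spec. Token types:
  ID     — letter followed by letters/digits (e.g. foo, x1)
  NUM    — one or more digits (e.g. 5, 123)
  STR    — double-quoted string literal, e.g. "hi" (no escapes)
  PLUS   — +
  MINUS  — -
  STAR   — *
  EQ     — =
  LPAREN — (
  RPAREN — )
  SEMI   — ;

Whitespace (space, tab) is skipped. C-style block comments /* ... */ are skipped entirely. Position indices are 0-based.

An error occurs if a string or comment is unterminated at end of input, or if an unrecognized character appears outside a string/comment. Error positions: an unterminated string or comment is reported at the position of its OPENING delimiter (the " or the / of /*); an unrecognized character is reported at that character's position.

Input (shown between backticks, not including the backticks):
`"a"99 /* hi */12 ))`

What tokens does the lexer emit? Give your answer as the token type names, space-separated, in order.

Answer: STR NUM NUM RPAREN RPAREN

Derivation:
pos=0: enter STRING mode
pos=0: emit STR "a" (now at pos=3)
pos=3: emit NUM '99' (now at pos=5)
pos=6: enter COMMENT mode (saw '/*')
exit COMMENT mode (now at pos=14)
pos=14: emit NUM '12' (now at pos=16)
pos=17: emit RPAREN ')'
pos=18: emit RPAREN ')'
DONE. 5 tokens: [STR, NUM, NUM, RPAREN, RPAREN]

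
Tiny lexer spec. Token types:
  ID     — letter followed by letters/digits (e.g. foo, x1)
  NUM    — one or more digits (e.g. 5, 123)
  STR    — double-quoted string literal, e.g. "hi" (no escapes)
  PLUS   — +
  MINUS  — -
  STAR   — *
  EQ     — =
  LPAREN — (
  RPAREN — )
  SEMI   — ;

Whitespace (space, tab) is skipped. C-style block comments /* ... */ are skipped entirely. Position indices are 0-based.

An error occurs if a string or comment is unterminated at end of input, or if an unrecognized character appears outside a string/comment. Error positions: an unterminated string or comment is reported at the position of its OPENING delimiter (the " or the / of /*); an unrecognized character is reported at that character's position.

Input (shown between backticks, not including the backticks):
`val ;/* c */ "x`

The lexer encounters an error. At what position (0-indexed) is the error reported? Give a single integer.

Answer: 13

Derivation:
pos=0: emit ID 'val' (now at pos=3)
pos=4: emit SEMI ';'
pos=5: enter COMMENT mode (saw '/*')
exit COMMENT mode (now at pos=12)
pos=13: enter STRING mode
pos=13: ERROR — unterminated string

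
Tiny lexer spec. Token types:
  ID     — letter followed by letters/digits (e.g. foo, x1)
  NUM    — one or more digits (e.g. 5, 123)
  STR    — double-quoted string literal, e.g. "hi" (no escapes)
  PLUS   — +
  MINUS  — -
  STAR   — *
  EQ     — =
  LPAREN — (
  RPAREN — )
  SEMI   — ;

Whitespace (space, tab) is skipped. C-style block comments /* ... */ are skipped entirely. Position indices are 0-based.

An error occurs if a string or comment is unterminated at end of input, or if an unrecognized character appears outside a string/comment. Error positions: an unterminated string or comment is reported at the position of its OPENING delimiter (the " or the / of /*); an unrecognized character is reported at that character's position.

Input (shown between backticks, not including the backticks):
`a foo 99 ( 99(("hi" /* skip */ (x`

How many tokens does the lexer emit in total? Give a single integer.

pos=0: emit ID 'a' (now at pos=1)
pos=2: emit ID 'foo' (now at pos=5)
pos=6: emit NUM '99' (now at pos=8)
pos=9: emit LPAREN '('
pos=11: emit NUM '99' (now at pos=13)
pos=13: emit LPAREN '('
pos=14: emit LPAREN '('
pos=15: enter STRING mode
pos=15: emit STR "hi" (now at pos=19)
pos=20: enter COMMENT mode (saw '/*')
exit COMMENT mode (now at pos=30)
pos=31: emit LPAREN '('
pos=32: emit ID 'x' (now at pos=33)
DONE. 10 tokens: [ID, ID, NUM, LPAREN, NUM, LPAREN, LPAREN, STR, LPAREN, ID]

Answer: 10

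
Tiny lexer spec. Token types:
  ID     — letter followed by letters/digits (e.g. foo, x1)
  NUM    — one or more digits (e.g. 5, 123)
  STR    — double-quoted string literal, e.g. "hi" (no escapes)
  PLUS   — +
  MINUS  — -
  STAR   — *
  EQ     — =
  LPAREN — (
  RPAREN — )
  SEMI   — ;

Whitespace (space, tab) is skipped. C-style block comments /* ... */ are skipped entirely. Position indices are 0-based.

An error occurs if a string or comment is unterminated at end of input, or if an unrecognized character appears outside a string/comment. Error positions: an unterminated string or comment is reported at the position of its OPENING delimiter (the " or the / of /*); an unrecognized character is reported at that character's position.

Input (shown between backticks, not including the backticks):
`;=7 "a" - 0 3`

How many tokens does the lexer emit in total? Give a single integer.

Answer: 7

Derivation:
pos=0: emit SEMI ';'
pos=1: emit EQ '='
pos=2: emit NUM '7' (now at pos=3)
pos=4: enter STRING mode
pos=4: emit STR "a" (now at pos=7)
pos=8: emit MINUS '-'
pos=10: emit NUM '0' (now at pos=11)
pos=12: emit NUM '3' (now at pos=13)
DONE. 7 tokens: [SEMI, EQ, NUM, STR, MINUS, NUM, NUM]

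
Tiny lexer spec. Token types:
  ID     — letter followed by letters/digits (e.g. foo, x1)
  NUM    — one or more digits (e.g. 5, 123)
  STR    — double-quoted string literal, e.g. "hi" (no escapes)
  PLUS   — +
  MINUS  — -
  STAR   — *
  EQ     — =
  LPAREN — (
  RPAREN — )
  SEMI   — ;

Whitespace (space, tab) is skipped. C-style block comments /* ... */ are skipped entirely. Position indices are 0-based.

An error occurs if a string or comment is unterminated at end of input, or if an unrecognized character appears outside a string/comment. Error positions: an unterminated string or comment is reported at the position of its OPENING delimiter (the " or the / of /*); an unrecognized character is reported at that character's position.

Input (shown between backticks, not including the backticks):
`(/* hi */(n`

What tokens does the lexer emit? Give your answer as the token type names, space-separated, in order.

pos=0: emit LPAREN '('
pos=1: enter COMMENT mode (saw '/*')
exit COMMENT mode (now at pos=9)
pos=9: emit LPAREN '('
pos=10: emit ID 'n' (now at pos=11)
DONE. 3 tokens: [LPAREN, LPAREN, ID]

Answer: LPAREN LPAREN ID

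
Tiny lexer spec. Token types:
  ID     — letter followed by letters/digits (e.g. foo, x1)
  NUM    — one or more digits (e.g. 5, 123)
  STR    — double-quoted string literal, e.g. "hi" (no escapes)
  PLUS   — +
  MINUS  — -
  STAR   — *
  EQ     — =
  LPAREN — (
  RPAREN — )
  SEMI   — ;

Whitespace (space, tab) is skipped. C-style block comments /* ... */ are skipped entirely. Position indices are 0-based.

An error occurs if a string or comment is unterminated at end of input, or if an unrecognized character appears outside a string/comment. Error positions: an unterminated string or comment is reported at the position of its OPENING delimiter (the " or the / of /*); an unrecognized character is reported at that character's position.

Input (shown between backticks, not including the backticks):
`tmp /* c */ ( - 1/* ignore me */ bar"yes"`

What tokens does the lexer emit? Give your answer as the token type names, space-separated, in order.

pos=0: emit ID 'tmp' (now at pos=3)
pos=4: enter COMMENT mode (saw '/*')
exit COMMENT mode (now at pos=11)
pos=12: emit LPAREN '('
pos=14: emit MINUS '-'
pos=16: emit NUM '1' (now at pos=17)
pos=17: enter COMMENT mode (saw '/*')
exit COMMENT mode (now at pos=32)
pos=33: emit ID 'bar' (now at pos=36)
pos=36: enter STRING mode
pos=36: emit STR "yes" (now at pos=41)
DONE. 6 tokens: [ID, LPAREN, MINUS, NUM, ID, STR]

Answer: ID LPAREN MINUS NUM ID STR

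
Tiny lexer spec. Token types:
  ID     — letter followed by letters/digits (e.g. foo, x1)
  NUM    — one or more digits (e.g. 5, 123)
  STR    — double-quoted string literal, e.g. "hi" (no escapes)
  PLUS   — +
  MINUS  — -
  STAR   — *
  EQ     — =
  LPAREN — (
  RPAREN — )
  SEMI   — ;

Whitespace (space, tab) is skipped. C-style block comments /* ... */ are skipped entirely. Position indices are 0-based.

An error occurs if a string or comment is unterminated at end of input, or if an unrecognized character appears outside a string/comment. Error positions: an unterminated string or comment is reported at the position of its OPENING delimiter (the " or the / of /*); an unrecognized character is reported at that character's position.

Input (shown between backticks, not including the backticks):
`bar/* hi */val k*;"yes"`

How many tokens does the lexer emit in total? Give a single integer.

pos=0: emit ID 'bar' (now at pos=3)
pos=3: enter COMMENT mode (saw '/*')
exit COMMENT mode (now at pos=11)
pos=11: emit ID 'val' (now at pos=14)
pos=15: emit ID 'k' (now at pos=16)
pos=16: emit STAR '*'
pos=17: emit SEMI ';'
pos=18: enter STRING mode
pos=18: emit STR "yes" (now at pos=23)
DONE. 6 tokens: [ID, ID, ID, STAR, SEMI, STR]

Answer: 6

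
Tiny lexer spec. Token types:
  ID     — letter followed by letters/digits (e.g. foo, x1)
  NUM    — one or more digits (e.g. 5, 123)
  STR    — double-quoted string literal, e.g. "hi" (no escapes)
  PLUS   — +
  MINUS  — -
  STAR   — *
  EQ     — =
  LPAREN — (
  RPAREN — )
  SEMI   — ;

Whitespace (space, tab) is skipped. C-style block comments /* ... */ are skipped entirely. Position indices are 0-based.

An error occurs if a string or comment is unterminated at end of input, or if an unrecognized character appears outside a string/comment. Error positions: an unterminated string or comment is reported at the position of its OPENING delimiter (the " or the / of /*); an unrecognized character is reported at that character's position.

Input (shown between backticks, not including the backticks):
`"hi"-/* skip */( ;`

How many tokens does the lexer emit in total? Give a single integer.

Answer: 4

Derivation:
pos=0: enter STRING mode
pos=0: emit STR "hi" (now at pos=4)
pos=4: emit MINUS '-'
pos=5: enter COMMENT mode (saw '/*')
exit COMMENT mode (now at pos=15)
pos=15: emit LPAREN '('
pos=17: emit SEMI ';'
DONE. 4 tokens: [STR, MINUS, LPAREN, SEMI]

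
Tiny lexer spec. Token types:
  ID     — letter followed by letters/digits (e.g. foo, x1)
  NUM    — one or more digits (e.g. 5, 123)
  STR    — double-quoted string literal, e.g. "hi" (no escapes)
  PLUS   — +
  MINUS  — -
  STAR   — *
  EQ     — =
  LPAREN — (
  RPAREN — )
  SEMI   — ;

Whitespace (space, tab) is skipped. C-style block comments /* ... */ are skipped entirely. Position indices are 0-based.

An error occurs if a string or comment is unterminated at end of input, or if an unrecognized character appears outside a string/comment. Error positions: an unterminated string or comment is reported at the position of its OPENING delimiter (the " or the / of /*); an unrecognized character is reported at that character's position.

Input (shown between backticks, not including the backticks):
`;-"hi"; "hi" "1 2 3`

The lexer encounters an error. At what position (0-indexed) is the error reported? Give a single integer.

Answer: 13

Derivation:
pos=0: emit SEMI ';'
pos=1: emit MINUS '-'
pos=2: enter STRING mode
pos=2: emit STR "hi" (now at pos=6)
pos=6: emit SEMI ';'
pos=8: enter STRING mode
pos=8: emit STR "hi" (now at pos=12)
pos=13: enter STRING mode
pos=13: ERROR — unterminated string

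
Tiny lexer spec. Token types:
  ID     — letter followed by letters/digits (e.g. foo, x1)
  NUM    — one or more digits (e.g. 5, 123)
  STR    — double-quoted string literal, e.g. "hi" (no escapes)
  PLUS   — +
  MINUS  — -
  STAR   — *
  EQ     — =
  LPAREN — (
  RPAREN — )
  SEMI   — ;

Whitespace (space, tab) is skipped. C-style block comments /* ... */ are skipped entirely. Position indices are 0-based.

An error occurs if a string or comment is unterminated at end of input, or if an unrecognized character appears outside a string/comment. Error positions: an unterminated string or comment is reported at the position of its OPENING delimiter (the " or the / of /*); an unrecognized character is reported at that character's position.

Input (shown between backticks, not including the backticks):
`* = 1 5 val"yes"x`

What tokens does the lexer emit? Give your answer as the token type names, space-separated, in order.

Answer: STAR EQ NUM NUM ID STR ID

Derivation:
pos=0: emit STAR '*'
pos=2: emit EQ '='
pos=4: emit NUM '1' (now at pos=5)
pos=6: emit NUM '5' (now at pos=7)
pos=8: emit ID 'val' (now at pos=11)
pos=11: enter STRING mode
pos=11: emit STR "yes" (now at pos=16)
pos=16: emit ID 'x' (now at pos=17)
DONE. 7 tokens: [STAR, EQ, NUM, NUM, ID, STR, ID]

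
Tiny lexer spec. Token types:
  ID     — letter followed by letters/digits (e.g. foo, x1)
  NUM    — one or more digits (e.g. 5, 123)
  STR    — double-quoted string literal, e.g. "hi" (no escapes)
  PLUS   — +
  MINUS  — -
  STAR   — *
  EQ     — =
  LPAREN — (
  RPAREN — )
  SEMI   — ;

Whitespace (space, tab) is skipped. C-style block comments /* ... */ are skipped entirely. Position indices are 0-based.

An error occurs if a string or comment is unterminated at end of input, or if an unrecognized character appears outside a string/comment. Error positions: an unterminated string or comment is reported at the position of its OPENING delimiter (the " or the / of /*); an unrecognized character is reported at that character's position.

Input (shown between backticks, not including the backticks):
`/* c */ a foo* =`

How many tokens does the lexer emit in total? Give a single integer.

Answer: 4

Derivation:
pos=0: enter COMMENT mode (saw '/*')
exit COMMENT mode (now at pos=7)
pos=8: emit ID 'a' (now at pos=9)
pos=10: emit ID 'foo' (now at pos=13)
pos=13: emit STAR '*'
pos=15: emit EQ '='
DONE. 4 tokens: [ID, ID, STAR, EQ]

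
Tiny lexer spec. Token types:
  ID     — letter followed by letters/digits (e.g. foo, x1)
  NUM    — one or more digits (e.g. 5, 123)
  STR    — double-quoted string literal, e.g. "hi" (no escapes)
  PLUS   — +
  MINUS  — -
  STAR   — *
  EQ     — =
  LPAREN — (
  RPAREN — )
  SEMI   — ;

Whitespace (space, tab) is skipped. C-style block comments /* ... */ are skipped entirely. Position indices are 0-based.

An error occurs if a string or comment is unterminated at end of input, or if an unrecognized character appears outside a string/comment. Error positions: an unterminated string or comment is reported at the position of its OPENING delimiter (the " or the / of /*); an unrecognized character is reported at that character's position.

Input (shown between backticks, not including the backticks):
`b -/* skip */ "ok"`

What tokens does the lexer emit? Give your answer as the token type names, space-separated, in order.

pos=0: emit ID 'b' (now at pos=1)
pos=2: emit MINUS '-'
pos=3: enter COMMENT mode (saw '/*')
exit COMMENT mode (now at pos=13)
pos=14: enter STRING mode
pos=14: emit STR "ok" (now at pos=18)
DONE. 3 tokens: [ID, MINUS, STR]

Answer: ID MINUS STR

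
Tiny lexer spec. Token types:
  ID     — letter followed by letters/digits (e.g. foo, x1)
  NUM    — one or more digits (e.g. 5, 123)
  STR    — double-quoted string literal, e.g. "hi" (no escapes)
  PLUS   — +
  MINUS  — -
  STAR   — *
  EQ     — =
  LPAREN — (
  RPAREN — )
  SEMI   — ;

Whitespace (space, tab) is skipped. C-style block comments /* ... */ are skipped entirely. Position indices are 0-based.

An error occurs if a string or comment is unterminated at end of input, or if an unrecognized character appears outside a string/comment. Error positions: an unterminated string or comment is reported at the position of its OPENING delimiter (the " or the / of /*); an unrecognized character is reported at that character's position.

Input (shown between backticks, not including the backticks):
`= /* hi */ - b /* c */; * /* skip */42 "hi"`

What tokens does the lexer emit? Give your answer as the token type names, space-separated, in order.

pos=0: emit EQ '='
pos=2: enter COMMENT mode (saw '/*')
exit COMMENT mode (now at pos=10)
pos=11: emit MINUS '-'
pos=13: emit ID 'b' (now at pos=14)
pos=15: enter COMMENT mode (saw '/*')
exit COMMENT mode (now at pos=22)
pos=22: emit SEMI ';'
pos=24: emit STAR '*'
pos=26: enter COMMENT mode (saw '/*')
exit COMMENT mode (now at pos=36)
pos=36: emit NUM '42' (now at pos=38)
pos=39: enter STRING mode
pos=39: emit STR "hi" (now at pos=43)
DONE. 7 tokens: [EQ, MINUS, ID, SEMI, STAR, NUM, STR]

Answer: EQ MINUS ID SEMI STAR NUM STR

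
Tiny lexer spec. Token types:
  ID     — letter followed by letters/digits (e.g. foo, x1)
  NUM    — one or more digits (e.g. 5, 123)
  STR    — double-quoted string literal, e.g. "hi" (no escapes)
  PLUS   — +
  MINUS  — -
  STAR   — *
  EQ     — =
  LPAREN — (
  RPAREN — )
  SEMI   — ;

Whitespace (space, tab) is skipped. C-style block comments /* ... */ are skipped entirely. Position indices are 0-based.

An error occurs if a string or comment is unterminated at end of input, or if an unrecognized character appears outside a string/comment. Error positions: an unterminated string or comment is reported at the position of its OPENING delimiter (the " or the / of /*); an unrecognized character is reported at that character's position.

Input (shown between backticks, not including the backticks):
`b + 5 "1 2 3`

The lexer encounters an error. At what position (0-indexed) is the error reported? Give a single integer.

Answer: 6

Derivation:
pos=0: emit ID 'b' (now at pos=1)
pos=2: emit PLUS '+'
pos=4: emit NUM '5' (now at pos=5)
pos=6: enter STRING mode
pos=6: ERROR — unterminated string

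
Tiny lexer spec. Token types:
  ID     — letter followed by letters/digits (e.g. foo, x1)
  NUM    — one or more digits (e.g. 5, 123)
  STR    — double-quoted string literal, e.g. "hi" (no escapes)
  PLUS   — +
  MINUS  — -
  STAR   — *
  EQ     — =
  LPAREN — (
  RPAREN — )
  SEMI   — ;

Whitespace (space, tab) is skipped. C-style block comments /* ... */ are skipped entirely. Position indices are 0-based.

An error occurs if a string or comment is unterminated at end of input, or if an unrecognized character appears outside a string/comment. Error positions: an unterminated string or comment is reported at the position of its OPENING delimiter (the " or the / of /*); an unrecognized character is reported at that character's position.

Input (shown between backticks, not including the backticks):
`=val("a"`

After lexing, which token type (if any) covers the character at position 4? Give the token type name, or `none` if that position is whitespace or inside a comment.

Answer: LPAREN

Derivation:
pos=0: emit EQ '='
pos=1: emit ID 'val' (now at pos=4)
pos=4: emit LPAREN '('
pos=5: enter STRING mode
pos=5: emit STR "a" (now at pos=8)
DONE. 4 tokens: [EQ, ID, LPAREN, STR]
Position 4: char is '(' -> LPAREN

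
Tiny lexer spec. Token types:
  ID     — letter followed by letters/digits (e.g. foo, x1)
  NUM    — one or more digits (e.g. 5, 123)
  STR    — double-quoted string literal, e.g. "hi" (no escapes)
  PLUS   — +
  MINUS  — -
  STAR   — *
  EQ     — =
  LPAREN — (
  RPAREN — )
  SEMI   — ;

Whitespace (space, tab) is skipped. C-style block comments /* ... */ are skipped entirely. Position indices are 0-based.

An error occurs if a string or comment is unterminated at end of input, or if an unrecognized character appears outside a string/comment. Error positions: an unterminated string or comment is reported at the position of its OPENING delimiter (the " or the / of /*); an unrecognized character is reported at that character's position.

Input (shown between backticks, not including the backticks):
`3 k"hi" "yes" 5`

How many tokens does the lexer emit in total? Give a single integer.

pos=0: emit NUM '3' (now at pos=1)
pos=2: emit ID 'k' (now at pos=3)
pos=3: enter STRING mode
pos=3: emit STR "hi" (now at pos=7)
pos=8: enter STRING mode
pos=8: emit STR "yes" (now at pos=13)
pos=14: emit NUM '5' (now at pos=15)
DONE. 5 tokens: [NUM, ID, STR, STR, NUM]

Answer: 5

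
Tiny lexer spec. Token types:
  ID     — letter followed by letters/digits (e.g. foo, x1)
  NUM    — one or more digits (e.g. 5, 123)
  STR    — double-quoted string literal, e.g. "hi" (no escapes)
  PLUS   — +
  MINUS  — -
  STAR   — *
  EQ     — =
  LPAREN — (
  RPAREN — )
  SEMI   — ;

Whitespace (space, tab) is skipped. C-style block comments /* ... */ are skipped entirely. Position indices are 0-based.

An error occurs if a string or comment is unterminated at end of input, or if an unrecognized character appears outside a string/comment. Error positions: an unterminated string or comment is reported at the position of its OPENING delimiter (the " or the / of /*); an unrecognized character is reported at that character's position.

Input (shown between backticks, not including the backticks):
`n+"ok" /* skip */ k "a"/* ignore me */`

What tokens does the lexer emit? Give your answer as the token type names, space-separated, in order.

pos=0: emit ID 'n' (now at pos=1)
pos=1: emit PLUS '+'
pos=2: enter STRING mode
pos=2: emit STR "ok" (now at pos=6)
pos=7: enter COMMENT mode (saw '/*')
exit COMMENT mode (now at pos=17)
pos=18: emit ID 'k' (now at pos=19)
pos=20: enter STRING mode
pos=20: emit STR "a" (now at pos=23)
pos=23: enter COMMENT mode (saw '/*')
exit COMMENT mode (now at pos=38)
DONE. 5 tokens: [ID, PLUS, STR, ID, STR]

Answer: ID PLUS STR ID STR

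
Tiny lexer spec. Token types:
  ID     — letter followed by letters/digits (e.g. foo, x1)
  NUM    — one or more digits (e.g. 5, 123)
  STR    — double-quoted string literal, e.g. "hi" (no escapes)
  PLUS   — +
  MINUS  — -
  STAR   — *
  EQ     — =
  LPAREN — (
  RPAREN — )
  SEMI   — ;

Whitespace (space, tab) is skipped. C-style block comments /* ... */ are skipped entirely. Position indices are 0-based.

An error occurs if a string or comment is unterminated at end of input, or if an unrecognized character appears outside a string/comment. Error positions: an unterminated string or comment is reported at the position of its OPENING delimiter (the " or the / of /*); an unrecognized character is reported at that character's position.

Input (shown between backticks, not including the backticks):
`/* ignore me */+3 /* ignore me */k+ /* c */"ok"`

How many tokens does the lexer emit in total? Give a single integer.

pos=0: enter COMMENT mode (saw '/*')
exit COMMENT mode (now at pos=15)
pos=15: emit PLUS '+'
pos=16: emit NUM '3' (now at pos=17)
pos=18: enter COMMENT mode (saw '/*')
exit COMMENT mode (now at pos=33)
pos=33: emit ID 'k' (now at pos=34)
pos=34: emit PLUS '+'
pos=36: enter COMMENT mode (saw '/*')
exit COMMENT mode (now at pos=43)
pos=43: enter STRING mode
pos=43: emit STR "ok" (now at pos=47)
DONE. 5 tokens: [PLUS, NUM, ID, PLUS, STR]

Answer: 5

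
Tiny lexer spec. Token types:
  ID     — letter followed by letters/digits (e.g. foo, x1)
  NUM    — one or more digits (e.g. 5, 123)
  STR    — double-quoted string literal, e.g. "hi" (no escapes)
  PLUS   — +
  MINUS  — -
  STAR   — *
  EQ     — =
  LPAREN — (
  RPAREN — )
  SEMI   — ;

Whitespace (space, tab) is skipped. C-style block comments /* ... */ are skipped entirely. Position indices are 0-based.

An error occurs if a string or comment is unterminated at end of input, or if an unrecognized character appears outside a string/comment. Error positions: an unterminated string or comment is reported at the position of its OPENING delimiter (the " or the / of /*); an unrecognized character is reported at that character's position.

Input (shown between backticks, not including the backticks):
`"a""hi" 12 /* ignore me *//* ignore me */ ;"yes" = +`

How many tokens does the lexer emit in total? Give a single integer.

pos=0: enter STRING mode
pos=0: emit STR "a" (now at pos=3)
pos=3: enter STRING mode
pos=3: emit STR "hi" (now at pos=7)
pos=8: emit NUM '12' (now at pos=10)
pos=11: enter COMMENT mode (saw '/*')
exit COMMENT mode (now at pos=26)
pos=26: enter COMMENT mode (saw '/*')
exit COMMENT mode (now at pos=41)
pos=42: emit SEMI ';'
pos=43: enter STRING mode
pos=43: emit STR "yes" (now at pos=48)
pos=49: emit EQ '='
pos=51: emit PLUS '+'
DONE. 7 tokens: [STR, STR, NUM, SEMI, STR, EQ, PLUS]

Answer: 7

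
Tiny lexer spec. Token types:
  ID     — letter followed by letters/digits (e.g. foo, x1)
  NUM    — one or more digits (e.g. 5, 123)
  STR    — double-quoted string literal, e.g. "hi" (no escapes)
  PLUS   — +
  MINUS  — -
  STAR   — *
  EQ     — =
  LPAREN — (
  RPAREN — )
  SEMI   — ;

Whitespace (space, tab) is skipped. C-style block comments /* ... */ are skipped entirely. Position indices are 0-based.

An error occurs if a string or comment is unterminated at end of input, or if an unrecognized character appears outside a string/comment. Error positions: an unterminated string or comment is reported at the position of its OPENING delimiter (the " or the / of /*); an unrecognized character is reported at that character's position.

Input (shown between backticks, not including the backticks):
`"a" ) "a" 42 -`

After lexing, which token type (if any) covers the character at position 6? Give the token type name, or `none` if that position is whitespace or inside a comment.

pos=0: enter STRING mode
pos=0: emit STR "a" (now at pos=3)
pos=4: emit RPAREN ')'
pos=6: enter STRING mode
pos=6: emit STR "a" (now at pos=9)
pos=10: emit NUM '42' (now at pos=12)
pos=13: emit MINUS '-'
DONE. 5 tokens: [STR, RPAREN, STR, NUM, MINUS]
Position 6: char is '"' -> STR

Answer: STR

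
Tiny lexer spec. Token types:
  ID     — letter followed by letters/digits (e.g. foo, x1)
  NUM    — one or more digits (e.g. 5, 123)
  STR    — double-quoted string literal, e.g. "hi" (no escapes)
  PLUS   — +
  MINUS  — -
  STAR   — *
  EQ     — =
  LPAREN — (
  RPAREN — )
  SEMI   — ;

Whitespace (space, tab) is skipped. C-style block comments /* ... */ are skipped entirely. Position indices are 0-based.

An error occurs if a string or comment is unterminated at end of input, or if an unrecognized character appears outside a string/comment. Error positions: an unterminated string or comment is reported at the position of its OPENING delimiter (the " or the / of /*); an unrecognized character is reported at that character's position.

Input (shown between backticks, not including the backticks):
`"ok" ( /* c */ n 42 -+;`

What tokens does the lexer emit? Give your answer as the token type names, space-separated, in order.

Answer: STR LPAREN ID NUM MINUS PLUS SEMI

Derivation:
pos=0: enter STRING mode
pos=0: emit STR "ok" (now at pos=4)
pos=5: emit LPAREN '('
pos=7: enter COMMENT mode (saw '/*')
exit COMMENT mode (now at pos=14)
pos=15: emit ID 'n' (now at pos=16)
pos=17: emit NUM '42' (now at pos=19)
pos=20: emit MINUS '-'
pos=21: emit PLUS '+'
pos=22: emit SEMI ';'
DONE. 7 tokens: [STR, LPAREN, ID, NUM, MINUS, PLUS, SEMI]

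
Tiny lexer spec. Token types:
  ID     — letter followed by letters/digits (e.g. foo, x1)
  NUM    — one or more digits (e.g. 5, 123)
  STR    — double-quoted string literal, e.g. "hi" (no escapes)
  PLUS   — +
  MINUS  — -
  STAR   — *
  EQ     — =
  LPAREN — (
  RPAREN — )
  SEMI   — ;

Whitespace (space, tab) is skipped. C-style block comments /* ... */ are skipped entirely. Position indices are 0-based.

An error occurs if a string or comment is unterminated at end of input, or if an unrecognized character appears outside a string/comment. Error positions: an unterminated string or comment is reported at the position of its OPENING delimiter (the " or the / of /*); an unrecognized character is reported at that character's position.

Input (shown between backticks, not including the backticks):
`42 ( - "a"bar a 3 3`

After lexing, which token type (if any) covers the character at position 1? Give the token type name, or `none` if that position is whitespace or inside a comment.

Answer: NUM

Derivation:
pos=0: emit NUM '42' (now at pos=2)
pos=3: emit LPAREN '('
pos=5: emit MINUS '-'
pos=7: enter STRING mode
pos=7: emit STR "a" (now at pos=10)
pos=10: emit ID 'bar' (now at pos=13)
pos=14: emit ID 'a' (now at pos=15)
pos=16: emit NUM '3' (now at pos=17)
pos=18: emit NUM '3' (now at pos=19)
DONE. 8 tokens: [NUM, LPAREN, MINUS, STR, ID, ID, NUM, NUM]
Position 1: char is '2' -> NUM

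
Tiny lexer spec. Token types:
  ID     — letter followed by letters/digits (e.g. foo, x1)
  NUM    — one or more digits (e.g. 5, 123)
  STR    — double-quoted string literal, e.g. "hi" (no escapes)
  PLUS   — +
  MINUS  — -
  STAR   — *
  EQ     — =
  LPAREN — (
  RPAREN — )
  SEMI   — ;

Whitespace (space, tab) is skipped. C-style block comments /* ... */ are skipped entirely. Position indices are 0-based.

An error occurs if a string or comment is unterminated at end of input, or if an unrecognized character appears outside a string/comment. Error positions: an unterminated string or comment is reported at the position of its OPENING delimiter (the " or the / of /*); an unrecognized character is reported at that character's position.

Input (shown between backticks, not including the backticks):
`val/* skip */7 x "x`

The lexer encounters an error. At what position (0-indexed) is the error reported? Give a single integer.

Answer: 17

Derivation:
pos=0: emit ID 'val' (now at pos=3)
pos=3: enter COMMENT mode (saw '/*')
exit COMMENT mode (now at pos=13)
pos=13: emit NUM '7' (now at pos=14)
pos=15: emit ID 'x' (now at pos=16)
pos=17: enter STRING mode
pos=17: ERROR — unterminated string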